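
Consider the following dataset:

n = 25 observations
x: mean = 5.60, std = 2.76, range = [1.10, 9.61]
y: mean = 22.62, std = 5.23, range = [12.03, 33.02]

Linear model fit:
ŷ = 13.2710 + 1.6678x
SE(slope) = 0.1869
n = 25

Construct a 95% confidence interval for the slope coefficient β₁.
The 95% CI for β₁ is (1.2812, 2.0544)

Confidence interval for the slope:

The 95% CI for β₁ is: β̂₁ ± t*(α/2, n-2) × SE(β̂₁)

Step 1: Find critical t-value
- Confidence level = 0.95
- Degrees of freedom = n - 2 = 25 - 2 = 23
- t*(α/2, 23) = 2.0687

Step 2: Calculate margin of error
Margin = 2.0687 × 0.1869 = 0.3866

Step 3: Construct interval
CI = 1.6678 ± 0.3866
CI = (1.2812, 2.0544)

Interpretation: each one-unit increase in x is associated with a change in mean y of between 1.2812 and 2.0544, with 95% confidence.
Since 0 is outside the interval, a two-sided test at α = 0.05 would reject H₀: β₁ = 0.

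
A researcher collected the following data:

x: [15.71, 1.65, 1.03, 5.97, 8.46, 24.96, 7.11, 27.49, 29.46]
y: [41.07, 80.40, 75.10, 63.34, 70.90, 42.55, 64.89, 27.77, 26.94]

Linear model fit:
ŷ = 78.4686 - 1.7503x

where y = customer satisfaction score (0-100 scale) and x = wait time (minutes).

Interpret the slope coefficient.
An increase of one minute in wait time is associated with a 1.7503 points decrease in predicted satisfaction score.

β₁ = -1.7503 is the change in predicted satisfaction score (points) per additional minute of wait time.

Interpretation:
- Wait time up by 1 minute → predicted satisfaction score decreases by 1.7503 points
- This is a linear approximation: the same per-unit change is assumed across the whole observed x range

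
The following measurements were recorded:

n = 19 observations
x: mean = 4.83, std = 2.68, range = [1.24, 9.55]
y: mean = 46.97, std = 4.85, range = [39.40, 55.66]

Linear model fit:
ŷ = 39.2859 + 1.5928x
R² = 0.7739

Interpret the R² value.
The model explains 77.39% of the variance in y (R² = 0.7739), leaving 22.61% unexplained; the fit is strong.

The coefficient of determination R² is the fraction of the total variation in y that the fitted line accounts for.

Here R² = 0.7739:
- Explained: 77.39% of the variation in y
- Unexplained (residual): 100% − 77.39% = 22.61%
- Rule of thumb (below 0.3 weak; 0.3 to below 0.7 moderate; 0.7 and above strong) → strong

Note: R² never decreases when predictors are added, so it should not be used alone to compare models of different size.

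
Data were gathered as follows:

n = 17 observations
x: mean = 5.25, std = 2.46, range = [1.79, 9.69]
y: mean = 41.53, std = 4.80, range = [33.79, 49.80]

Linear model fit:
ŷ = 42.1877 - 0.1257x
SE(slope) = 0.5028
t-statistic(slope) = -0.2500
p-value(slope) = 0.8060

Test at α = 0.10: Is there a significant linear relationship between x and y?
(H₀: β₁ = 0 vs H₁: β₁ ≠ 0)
p-value = 0.8060 ≥ α = 0.10, so we fail to reject H₀. The relationship is not significant.

Hypothesis test for the slope coefficient:

H₀: β₁ = 0 (no linear relationship)
H₁: β₁ ≠ 0 (linear relationship exists)

Test statistic: t = β̂₁ / SE(β̂₁) = -0.1257 / 0.5028 = -0.2500

With df = 15, the two-sided p-value for |t| = 0.2500 is 0.8060.

Decision rule: reject H₀ if p-value < α.
p-value = 0.8060 ≥ α = 0.10 → fail to reject H₀.

Conclusion: the linear association between x and y is not significant at the 10% level.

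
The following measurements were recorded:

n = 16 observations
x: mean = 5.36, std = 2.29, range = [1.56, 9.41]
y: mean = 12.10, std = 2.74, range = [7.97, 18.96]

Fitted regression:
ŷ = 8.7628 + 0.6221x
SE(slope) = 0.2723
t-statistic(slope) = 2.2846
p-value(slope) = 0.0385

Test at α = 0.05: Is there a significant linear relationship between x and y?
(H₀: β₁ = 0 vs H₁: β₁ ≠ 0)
p-value = 0.0385 < α = 0.05, so we reject H₀. The relationship is significant.

Hypothesis test for the slope coefficient:

H₀: β₁ = 0 (no linear relationship)
H₁: β₁ ≠ 0 (linear relationship exists)

Test statistic: t = β̂₁ / SE(β̂₁) = 0.6221 / 0.2723 = 2.2846

With df = 14, the two-sided p-value for |t| = 2.2846 is 0.0385.

Decision rule: reject H₀ if p-value < α.
p-value = 0.0385 < α = 0.05 → reject H₀.

Conclusion: the linear association between x and y is significant at the 5% level.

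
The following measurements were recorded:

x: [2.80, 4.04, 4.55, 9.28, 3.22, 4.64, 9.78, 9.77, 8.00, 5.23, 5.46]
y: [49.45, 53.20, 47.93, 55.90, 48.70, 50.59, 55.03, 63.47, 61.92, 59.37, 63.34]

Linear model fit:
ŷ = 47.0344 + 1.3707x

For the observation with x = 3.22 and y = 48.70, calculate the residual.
Residual = -2.7481

The residual is the difference between the actual value and the predicted value:

Residual = y - ŷ

Step 1: Calculate predicted value
ŷ = 47.0344 + 1.3707 × 3.22
ŷ = 51.4481

Step 2: Calculate residual
Residual = 48.70 - 51.4481
Residual = -2.7481

The residual is negative, so the observed y = 48.70 sits below the regression line (the line overestimates it by 2.7481).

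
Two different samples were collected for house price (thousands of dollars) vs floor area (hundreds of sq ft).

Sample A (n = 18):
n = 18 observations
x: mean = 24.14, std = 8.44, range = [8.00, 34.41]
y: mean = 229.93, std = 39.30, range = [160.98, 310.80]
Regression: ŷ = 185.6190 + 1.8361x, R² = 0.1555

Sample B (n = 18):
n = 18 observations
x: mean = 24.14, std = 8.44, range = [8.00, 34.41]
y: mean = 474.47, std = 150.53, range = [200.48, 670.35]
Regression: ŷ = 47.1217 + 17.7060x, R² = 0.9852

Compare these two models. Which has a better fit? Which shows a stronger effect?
Model B has the better fit (R² = 0.9852 vs 0.1555). Model B shows the stronger effect (|β₁| = 17.7060 vs 1.8361).

Model Comparison:

Which explains more variance? (R²)
- Model A: R² = 0.1555 → 15.55% of variance in house price explained
- Model B: R² = 0.9852 → 98.52% of variance in house price explained
- 0.9852 > 0.1555 → Model B has the better fit

Strength of effect — compare |β₁|:
- Model A: β₁ = 1.8361 → predicted house price rises 1.8361 thousand dollars per additional hundred sq ft of floor area
- Model B: β₁ = 17.7060 → predicted house price rises 17.7060 thousand dollars per additional hundred sq ft of floor area
- |1.8361| < |17.7060| → Model B shows the stronger marginal effect

Notes:
- A steeper slope doesn't make a better model if the scatter around the line is large.
- A better fit (higher R²) doesn't necessarily mean a more important relationship.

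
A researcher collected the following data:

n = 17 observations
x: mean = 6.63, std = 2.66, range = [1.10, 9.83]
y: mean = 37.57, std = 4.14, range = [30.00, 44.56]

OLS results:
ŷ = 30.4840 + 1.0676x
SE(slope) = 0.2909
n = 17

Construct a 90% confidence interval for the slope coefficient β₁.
The 90% CI for β₁ is (0.5576, 1.5776)

Confidence interval for the slope:

The 90% CI for β₁ is: β̂₁ ± t*(α/2, n-2) × SE(β̂₁)

Step 1: Find critical t-value
- Confidence level = 0.9
- Degrees of freedom = n - 2 = 17 - 2 = 15
- t*(α/2, 15) = 1.7531

Step 2: Calculate margin of error
Margin = 1.7531 × 0.2909 = 0.5100

Step 3: Construct interval
CI = 1.0676 ± 0.5100
CI = (0.5576, 1.5776)

Interpretation: intervals built this way capture the true β₁ in 90% of repeated samples; here the plausible range for the per-unit effect of x on y is 0.5576 to 1.5776.
Both endpoints are positive, so the data support a genuinely positive slope at this confidence level.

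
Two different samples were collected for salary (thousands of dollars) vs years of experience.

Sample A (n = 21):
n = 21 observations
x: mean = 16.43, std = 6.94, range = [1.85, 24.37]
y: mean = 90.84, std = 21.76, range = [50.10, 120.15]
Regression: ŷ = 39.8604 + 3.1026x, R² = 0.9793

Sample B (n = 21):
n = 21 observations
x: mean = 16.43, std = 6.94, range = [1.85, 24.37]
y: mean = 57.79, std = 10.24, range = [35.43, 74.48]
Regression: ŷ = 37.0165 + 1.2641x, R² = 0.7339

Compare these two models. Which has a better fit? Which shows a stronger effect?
Model A has the better fit (R² = 0.9793 vs 0.7339). Model A shows the stronger effect (|β₁| = 3.1026 vs 1.2641).

Model Comparison:

Which explains more variance? (R²)
- Model A: R² = 0.9793 → 97.93% of variance in salary explained
- Model B: R² = 0.7339 → 73.39% of variance in salary explained
- 0.9793 > 0.7339 → Model A has the better fit

Effect size (slope magnitude):
- Model A: β₁ = 3.1026 → predicted salary rises 3.1026 thousand dollars per additional year of experience
- Model B: β₁ = 1.2641 → predicted salary rises 1.2641 thousand dollars per additional year of experience
- |3.1026| > |1.2641| → Model A shows the stronger marginal effect

Note: A steeper slope doesn't make a better model if the scatter around the line is large.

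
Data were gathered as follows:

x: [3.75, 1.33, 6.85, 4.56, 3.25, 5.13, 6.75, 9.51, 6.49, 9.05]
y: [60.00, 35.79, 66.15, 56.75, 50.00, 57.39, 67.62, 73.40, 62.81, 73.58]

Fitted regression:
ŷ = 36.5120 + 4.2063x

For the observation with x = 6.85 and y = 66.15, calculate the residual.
Residual = 0.8248

The residual is the difference between the actual value and the predicted value:

Residual = y - ŷ

Step 1: Calculate predicted value
ŷ = 36.5120 + 4.2063 × 6.85
ŷ = 65.3252

Step 2: Calculate residual
Residual = 66.15 - 65.3252
Residual = 0.8248

The residual is positive, so the observed y = 66.15 sits above the regression line (the line underestimates it by 0.8248).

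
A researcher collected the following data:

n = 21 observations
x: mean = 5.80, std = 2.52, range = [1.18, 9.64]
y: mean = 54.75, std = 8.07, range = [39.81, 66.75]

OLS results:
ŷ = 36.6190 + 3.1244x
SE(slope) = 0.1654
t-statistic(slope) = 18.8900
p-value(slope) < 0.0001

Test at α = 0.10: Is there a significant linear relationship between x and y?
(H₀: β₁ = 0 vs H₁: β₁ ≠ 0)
Reject H₀: p-value < 0.0001 < α = 0.10. The linear relationship is significant at the 10% level.

Hypothesis test for the slope coefficient:

H₀: β₁ = 0 (no linear relationship)
H₁: β₁ ≠ 0 (linear relationship exists)

Test statistic: t = β̂₁ / SE(β̂₁) = 3.1244 / 0.1654 = 18.8900

The p-value (<0.0001) is the probability, under H₀, of a t-statistic at least as extreme as |t| = 18.8900 (two-sided, df = n − 2 = 19).

Decision rule: reject H₀ if p-value < α.
p-value < 0.0001 < α = 0.10 → reject H₀.

Conclusion: the linear association between x and y is significant at the 10% level.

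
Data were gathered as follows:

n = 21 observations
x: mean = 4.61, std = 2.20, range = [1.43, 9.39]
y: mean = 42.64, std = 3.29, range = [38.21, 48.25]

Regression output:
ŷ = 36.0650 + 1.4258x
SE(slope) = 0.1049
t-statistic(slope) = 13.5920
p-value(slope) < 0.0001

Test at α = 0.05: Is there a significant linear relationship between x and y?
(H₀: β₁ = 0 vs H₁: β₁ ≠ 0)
Since p-value < 0.0001 < α = 0.05, reject H₀ — the slope is significantly different from 0.

Hypothesis test for the slope coefficient:

H₀: β₁ = 0 (no linear relationship)
H₁: β₁ ≠ 0 (linear relationship exists)

Test statistic: t = β̂₁ / SE(β̂₁) = 1.4258 / 0.1049 = 13.5920

The p-value (<0.0001) is the probability, under H₀, of a t-statistic at least as extreme as |t| = 13.5920 (two-sided, df = n − 2 = 19).

Decision rule: reject H₀ if p-value < α.
p-value < 0.0001 < α = 0.05 → reject H₀.

Conclusion: the linear association between x and y is significant at the 5% level.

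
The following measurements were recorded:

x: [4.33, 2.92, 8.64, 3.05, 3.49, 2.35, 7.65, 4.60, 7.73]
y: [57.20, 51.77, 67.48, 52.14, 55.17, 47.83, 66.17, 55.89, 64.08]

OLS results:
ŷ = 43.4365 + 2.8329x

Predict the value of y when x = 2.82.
ŷ = 51.4253

Plug x = 2.82 into the fitted line:

ŷ = 43.4365 + 2.8329 × 2.82
ŷ = 43.4365 + 7.9888
ŷ = 51.4253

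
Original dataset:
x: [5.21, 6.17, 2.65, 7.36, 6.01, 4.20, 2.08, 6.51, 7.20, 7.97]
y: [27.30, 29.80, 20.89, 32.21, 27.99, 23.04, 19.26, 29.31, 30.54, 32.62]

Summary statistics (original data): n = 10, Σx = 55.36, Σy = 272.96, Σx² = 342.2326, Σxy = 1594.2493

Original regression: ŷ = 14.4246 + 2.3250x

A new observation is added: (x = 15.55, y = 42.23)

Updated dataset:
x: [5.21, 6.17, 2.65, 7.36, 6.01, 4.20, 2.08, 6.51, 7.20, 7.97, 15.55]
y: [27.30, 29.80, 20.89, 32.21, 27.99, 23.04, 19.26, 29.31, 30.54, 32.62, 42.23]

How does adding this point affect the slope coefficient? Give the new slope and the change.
The slope changes from 2.3250 to 1.7262 (change of -0.5988, or -25.8%).

The new point has HIGH LEVERAGE: x = 15.55 is far from the original mean x̄ = 55.36/10 ≈ 5.54 (original range [2.08, 7.97]).

Step 1: Update the sums with the new point (n goes from 10 to 11)
Σx  = 55.36 + 15.55 = 70.91
Σy  = 272.96 + 42.23 = 315.19
Σx² = 342.2326 + 15.55² = 342.2326 + 241.8025 = 584.0351
Σxy = 1594.2493 + 15.55×42.23 = 1594.2493 + 656.6765 = 2250.9258

Step 2: Recompute the slope with b₁ = (nΣxy − ΣxΣy) / (nΣx² − (Σx)²)
Numerator   = 11×2250.9258 − 70.91×315.19 = 24760.1838 − 22350.1229 = 2410.0609
Denominator = 11×584.0351 − 70.91² = 6424.3861 − 5028.2281 = 1396.1580
b₁(new) = 2410.0609 / 1396.1580 = 1.7262

(Same formula on the original sums: (10×1594.2493 − 55.36×272.96) / (10×342.2326 − 55.36²) = 831.4274 / 357.5964 = 2.3250, matching the given fit.)

Step 3: Change in slope
Δβ₁ = 1.7262 − 2.3250 = -0.5988
Relative change = -0.5988 / 2.3250 × 100% = -25.8%
→ the slope decreases when the point is added.

A high-leverage point only changes the slope if it is off the original line; here y = 42.23 is below the original trend, so the slope decreases.
In practice: check such a point for data-entry or measurement error.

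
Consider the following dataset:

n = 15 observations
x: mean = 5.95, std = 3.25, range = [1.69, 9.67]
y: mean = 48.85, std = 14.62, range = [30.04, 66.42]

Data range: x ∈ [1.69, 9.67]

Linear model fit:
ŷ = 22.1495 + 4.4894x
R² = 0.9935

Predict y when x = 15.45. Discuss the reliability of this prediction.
ŷ = 91.5107, but this is extrapolation (above the data range [1.69, 9.67]) and may be unreliable.

Prediction calculation:
ŷ = 22.1495 + 4.4894 × 15.45
ŷ = 91.5107

Reliability:
- Data range: x ∈ [1.69, 9.67]
- Prediction point: x = 15.45 is 5.78 units above the observed range → this is EXTRAPOLATION, not interpolation

Why that matters here:
- The linear relationship may not hold outside the observed range
- There are no observations near this x to validate the fitted line there
- Real relationships often flatten, saturate, or turn nonlinear at extremes

A defensible statement: 'if the linear trend continued to x = 15.45, y would be about 91.5107' — the premise is untested.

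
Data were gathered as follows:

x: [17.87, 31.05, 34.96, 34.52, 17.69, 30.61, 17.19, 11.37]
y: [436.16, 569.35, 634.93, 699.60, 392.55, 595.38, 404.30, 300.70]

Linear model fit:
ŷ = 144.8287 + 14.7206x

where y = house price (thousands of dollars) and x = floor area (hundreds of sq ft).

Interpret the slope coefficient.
On average, house price is about 14.7206 thousand dollars higher for every extra hundred sq ft of floor area.

The slope coefficient β₁ = 14.7206 represents the marginal effect of floor area on house price.

Interpretation:
- Floor area up by 1 hundred sq ft → predicted house price increases by 14.7206 thousand dollars
- This is a linear approximation: the same per-unit change is assumed across the whole observed x range
- The sign (+) gives the direction; the magnitude 14.7206 gives the size of the effect per hundred sq ft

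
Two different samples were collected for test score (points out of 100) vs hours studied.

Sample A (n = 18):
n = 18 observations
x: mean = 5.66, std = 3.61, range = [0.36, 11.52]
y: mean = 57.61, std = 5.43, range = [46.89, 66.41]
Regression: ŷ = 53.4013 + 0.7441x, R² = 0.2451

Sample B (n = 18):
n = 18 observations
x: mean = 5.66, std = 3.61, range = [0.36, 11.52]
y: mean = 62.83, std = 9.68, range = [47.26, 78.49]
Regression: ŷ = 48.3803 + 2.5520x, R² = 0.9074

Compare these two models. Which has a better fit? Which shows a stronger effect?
Model B has the better fit (R² = 0.9074 vs 0.2451). Model B shows the stronger effect (|β₁| = 2.5520 vs 0.7441).

Model Comparison:

Goodness of fit (R²):
- Model A: R² = 0.2451 → 24.51% of variance in test score explained
- Model B: R² = 0.9074 → 90.74% of variance in test score explained
- 0.9074 > 0.2451 → Model B has the better fit

Effect size (slope magnitude):
- Model A: β₁ = 0.7441 → predicted test score rises 0.7441 points per additional hour of study time
- Model B: β₁ = 2.5520 → predicted test score rises 2.5520 points per additional hour of study time
- |0.7441| < |2.5520| → Model B shows the stronger marginal effect

Note: A better fit (higher R²) doesn't necessarily mean a more important relationship.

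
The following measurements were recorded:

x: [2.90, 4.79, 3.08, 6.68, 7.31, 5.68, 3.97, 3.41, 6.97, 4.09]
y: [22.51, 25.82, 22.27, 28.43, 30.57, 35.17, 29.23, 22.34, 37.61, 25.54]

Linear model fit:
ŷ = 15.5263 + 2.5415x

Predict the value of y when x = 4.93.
ŷ = 28.0559

x = 4.93 lies inside the observed range [2.90, 7.31], so the fitted equation applies directly:

ŷ = 15.5263 + 2.5415 × 4.93
ŷ = 15.5263 + 12.5296
ŷ = 28.0559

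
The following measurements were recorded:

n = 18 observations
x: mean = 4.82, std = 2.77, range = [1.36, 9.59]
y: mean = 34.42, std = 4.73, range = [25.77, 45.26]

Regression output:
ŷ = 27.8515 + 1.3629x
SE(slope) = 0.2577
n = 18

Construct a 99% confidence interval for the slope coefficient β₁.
The 99% CI for β₁ is (0.6102, 2.1156)

Confidence interval for the slope:

The 99% CI for β₁ is: β̂₁ ± t*(α/2, n-2) × SE(β̂₁)

Step 1: Find critical t-value
- Confidence level = 0.99
- Degrees of freedom = n - 2 = 18 - 2 = 16
- t*(α/2, 16) = 2.9208

Step 2: Calculate margin of error
Margin = 2.9208 × 0.2577 = 0.7527

Step 3: Construct interval
CI = 1.3629 ± 0.7527
CI = (0.6102, 2.1156)

Interpretation: intervals built this way capture the true β₁ in 99% of repeated samples; here the plausible range for the per-unit effect of x on y is 0.6102 to 2.1156.
Both endpoints are positive, so the data support a genuinely positive slope at this confidence level.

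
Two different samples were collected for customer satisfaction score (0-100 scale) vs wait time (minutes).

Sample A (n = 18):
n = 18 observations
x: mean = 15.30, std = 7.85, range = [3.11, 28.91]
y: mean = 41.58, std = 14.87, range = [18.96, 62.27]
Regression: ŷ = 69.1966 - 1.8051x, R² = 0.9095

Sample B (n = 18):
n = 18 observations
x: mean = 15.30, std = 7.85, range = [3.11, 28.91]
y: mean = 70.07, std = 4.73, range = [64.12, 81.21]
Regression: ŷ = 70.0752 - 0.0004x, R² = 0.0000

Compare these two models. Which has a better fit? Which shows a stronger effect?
Model A has the better fit (R² = 0.9095 vs 0.0000). Model A shows the stronger effect (|β₁| = 1.8051 vs 0.0004).

Model Comparison:

Which explains more variance? (R²)
- Model A: R² = 0.9095 → 90.95% of variance in satisfaction score explained
- Model B: R² = 0.0000 → 0.00% of variance in satisfaction score explained
- 0.9095 > 0.0000 → Model A has the better fit

Strength of effect — compare |β₁|:
- Model A: β₁ = -1.8051 → predicted satisfaction score falls 1.8051 points per additional minute of wait time
- Model B: β₁ = -0.0004 → predicted satisfaction score falls 0.0004 points per additional minute of wait time
- |-1.8051| > |-0.0004| → Model A shows the stronger marginal effect

Note: R² measures how tightly points cluster around the line; β₁ measures how steep the line is — they answer different questions.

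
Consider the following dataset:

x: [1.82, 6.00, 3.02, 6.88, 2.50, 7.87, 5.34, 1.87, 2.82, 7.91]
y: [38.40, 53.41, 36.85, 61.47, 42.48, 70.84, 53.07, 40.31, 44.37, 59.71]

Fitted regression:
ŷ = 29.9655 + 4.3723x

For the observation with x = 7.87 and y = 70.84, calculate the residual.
Residual = 6.4645

The residual is the difference between the actual value and the predicted value:

Residual = y - ŷ

Step 1: Calculate predicted value
ŷ = 29.9655 + 4.3723 × 7.87
ŷ = 64.3755

Step 2: Calculate residual
Residual = 70.84 - 64.3755
Residual = 6.4645

The residual is positive, so the observed y = 70.84 sits above the regression line (the line underestimates it by 6.4645).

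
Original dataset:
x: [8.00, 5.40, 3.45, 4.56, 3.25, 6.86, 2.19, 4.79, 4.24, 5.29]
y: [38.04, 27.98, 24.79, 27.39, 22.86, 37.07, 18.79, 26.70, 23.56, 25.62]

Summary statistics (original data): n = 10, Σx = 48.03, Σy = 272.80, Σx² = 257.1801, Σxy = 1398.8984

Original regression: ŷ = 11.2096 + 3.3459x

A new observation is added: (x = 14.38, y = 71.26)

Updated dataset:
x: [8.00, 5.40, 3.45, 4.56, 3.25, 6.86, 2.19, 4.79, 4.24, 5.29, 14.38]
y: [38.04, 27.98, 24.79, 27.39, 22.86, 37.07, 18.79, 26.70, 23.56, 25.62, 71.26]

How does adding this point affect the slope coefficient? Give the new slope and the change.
New slope β₁ = 4.2917 versus 3.3459 before: a change of +0.9458 (+28.3%).

The new point has HIGH LEVERAGE: x = 14.38 is far from the original mean x̄ = 48.03/10 ≈ 4.80 (original range [2.19, 8.00]).

Step 1: Update the sums with the new point (n goes from 10 to 11)
Σx  = 48.03 + 14.38 = 62.41
Σy  = 272.80 + 71.26 = 344.06
Σx² = 257.1801 + 14.38² = 257.1801 + 206.7844 = 463.9645
Σxy = 1398.8984 + 14.38×71.26 = 1398.8984 + 1024.7188 = 2423.6172

Step 2: Recompute the slope with b₁ = (nΣxy − ΣxΣy) / (nΣx² − (Σx)²)
Numerator   = 11×2423.6172 − 62.41×344.06 = 26659.7892 − 21472.7846 = 5187.0046
Denominator = 11×463.9645 − 62.41² = 5103.6095 − 3895.0081 = 1208.6014
b₁(new) = 5187.0046 / 1208.6014 = 4.2917

(Same formula on the original sums: (10×1398.8984 − 48.03×272.80) / (10×257.1801 − 48.03²) = 886.4000 / 264.9201 = 3.3459, matching the given fit.)

Step 3: Change in slope
Δβ₁ = 4.2917 − 3.3459 = +0.9458
Relative change = +0.9458 / 3.3459 × 100% = +28.3%
→ the slope increases when the point is added.

Because the point sits above the extension of the original line at a high-leverage x, it tilts the fit up.
In practice: refit with and without it and report both if conclusions differ.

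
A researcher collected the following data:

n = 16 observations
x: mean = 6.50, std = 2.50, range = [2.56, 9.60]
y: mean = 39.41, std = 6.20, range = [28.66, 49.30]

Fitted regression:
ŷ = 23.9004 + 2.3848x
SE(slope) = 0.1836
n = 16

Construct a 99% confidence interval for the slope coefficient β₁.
The 99% CI for β₁ is (1.8383, 2.9313)

Confidence interval for the slope:

The 99% CI for β₁ is: β̂₁ ± t*(α/2, n-2) × SE(β̂₁)

Step 1: Find critical t-value
- Confidence level = 0.99
- Degrees of freedom = n - 2 = 16 - 2 = 14
- t*(α/2, 14) = 2.9768

Step 2: Calculate margin of error
Margin = 2.9768 × 0.1836 = 0.5465

Step 3: Construct interval
CI = 2.3848 ± 0.5465
CI = (1.8383, 2.9313)

Interpretation: intervals built this way capture the true β₁ in 99% of repeated samples; here the plausible range for the per-unit effect of x on y is 1.8383 to 2.9313.
Both endpoints are positive, so the data support a genuinely positive slope at this confidence level.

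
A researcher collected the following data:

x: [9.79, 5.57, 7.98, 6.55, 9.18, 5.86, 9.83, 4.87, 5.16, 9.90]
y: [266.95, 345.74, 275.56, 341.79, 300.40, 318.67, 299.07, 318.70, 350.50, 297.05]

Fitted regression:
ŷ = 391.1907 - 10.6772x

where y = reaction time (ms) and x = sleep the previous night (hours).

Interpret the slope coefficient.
For each additional hour of sleep, predicted reaction time decreases by approximately 10.6772 ms.

The slope coefficient β₁ = -10.6772 represents the marginal effect of sleep on reaction time.

Interpretation:
- Sleep up by 1 hour → predicted reaction time decreases by 10.6772 ms
- The effect is assumed constant over the observed range of x (linearity)

The intercept β₀ = 391.1907 is the predicted reaction time when sleep = 0; since the smallest observed x is 4.87, this is an extrapolation and mainly anchors the line.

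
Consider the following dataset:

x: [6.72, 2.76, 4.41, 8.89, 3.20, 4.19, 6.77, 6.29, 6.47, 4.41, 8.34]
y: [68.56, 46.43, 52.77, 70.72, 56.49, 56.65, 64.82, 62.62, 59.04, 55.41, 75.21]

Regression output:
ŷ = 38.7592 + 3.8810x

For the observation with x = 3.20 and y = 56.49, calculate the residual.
Residual = 5.3116

The residual is the difference between the actual value and the predicted value:

Residual = y - ŷ

Step 1: Calculate predicted value
ŷ = 38.7592 + 3.8810 × 3.20
ŷ = 51.1784

Step 2: Calculate residual
Residual = 56.49 - 51.1784
Residual = 5.3116

The residual is positive, so the observed y = 56.49 sits above the regression line (the line underestimates it by 5.3116).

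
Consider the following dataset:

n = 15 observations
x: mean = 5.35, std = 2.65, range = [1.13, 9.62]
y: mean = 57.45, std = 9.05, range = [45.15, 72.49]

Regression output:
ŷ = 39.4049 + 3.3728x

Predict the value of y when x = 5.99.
ŷ = 59.6080

Plug x = 5.99 into the fitted line:

ŷ = 39.4049 + 3.3728 × 5.99
ŷ = 39.4049 + 20.2031
ŷ = 59.6080

This is a point prediction; actual observations scatter around it by roughly the residual standard deviation.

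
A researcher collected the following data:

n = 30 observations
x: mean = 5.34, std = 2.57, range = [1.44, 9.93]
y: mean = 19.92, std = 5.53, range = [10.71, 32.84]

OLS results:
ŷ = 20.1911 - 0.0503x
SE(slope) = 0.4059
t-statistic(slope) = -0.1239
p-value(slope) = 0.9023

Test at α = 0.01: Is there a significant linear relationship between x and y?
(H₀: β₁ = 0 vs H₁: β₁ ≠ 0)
Since p-value = 0.9023 ≥ α = 0.01, fail to reject H₀ — the slope is not significantly different from 0.

Hypothesis test for the slope coefficient:

H₀: β₁ = 0 (no linear relationship)
H₁: β₁ ≠ 0 (linear relationship exists)

Test statistic: t = β̂₁ / SE(β̂₁) = -0.0503 / 0.4059 = -0.1239

p = 0.9023: how often a slope estimate this far from 0 (in SE units) would arise by chance if β₁ were truly 0.

Decision rule: reject H₀ if p-value < α.
p-value = 0.9023 ≥ α = 0.01 → fail to reject H₀.

At α = 0.01 the data do not provide convincing evidence of a nonzero slope.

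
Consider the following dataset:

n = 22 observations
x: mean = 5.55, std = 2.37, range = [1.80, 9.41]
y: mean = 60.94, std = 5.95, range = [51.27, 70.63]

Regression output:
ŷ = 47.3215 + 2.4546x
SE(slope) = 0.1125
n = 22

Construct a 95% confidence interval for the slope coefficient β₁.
The 95% CI for β₁ is (2.2199, 2.6893)

Confidence interval for the slope:

The 95% CI for β₁ is: β̂₁ ± t*(α/2, n-2) × SE(β̂₁)

Step 1: Find critical t-value
- Confidence level = 0.95
- Degrees of freedom = n - 2 = 22 - 2 = 20
- t*(α/2, 20) = 2.0860

Step 2: Calculate margin of error
Margin = 2.0860 × 0.1125 = 0.2347

Step 3: Construct interval
CI = 2.4546 ± 0.2347
CI = (2.2199, 2.6893)

Interpretation: We are 95% confident that the true slope β₁ lies between 2.2199 and 2.6893.
The interval does not include 0, suggesting a significant linear relationship.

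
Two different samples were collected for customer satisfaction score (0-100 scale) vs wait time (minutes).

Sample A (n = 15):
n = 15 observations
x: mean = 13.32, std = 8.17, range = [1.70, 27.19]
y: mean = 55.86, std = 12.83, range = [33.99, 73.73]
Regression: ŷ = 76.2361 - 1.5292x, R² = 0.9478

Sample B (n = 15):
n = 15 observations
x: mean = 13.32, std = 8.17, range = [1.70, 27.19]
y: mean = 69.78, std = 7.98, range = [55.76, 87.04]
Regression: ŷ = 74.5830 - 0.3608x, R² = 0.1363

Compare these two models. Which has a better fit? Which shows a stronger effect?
Model A has the better fit (R² = 0.9478 vs 0.1363). Model A shows the stronger effect (|β₁| = 1.5292 vs 0.3608).

Model Comparison:

Fit — compare R²:
- Model A: R² = 0.9478 → 94.78% of variance in satisfaction score explained
- Model B: R² = 0.1363 → 13.63% of variance in satisfaction score explained
- 0.9478 > 0.1363 → Model A has the better fit

Strength of effect — compare |β₁|:
- Model A: β₁ = -1.5292 → predicted satisfaction score falls 1.5292 points per additional minute of wait time
- Model B: β₁ = -0.3608 → predicted satisfaction score falls 0.3608 points per additional minute of wait time
- |-1.5292| > |-0.3608| → Model A shows the stronger marginal effect

Notes:
- A better fit (higher R²) doesn't necessarily mean a more important relationship.
- A steeper slope doesn't make a better model if the scatter around the line is large.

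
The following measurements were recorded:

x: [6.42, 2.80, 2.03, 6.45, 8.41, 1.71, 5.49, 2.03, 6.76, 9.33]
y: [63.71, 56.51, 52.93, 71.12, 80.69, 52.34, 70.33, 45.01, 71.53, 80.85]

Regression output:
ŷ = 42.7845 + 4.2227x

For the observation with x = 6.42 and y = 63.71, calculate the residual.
Residual = -6.1842

The residual is the difference between the actual value and the predicted value:

Residual = y - ŷ

Step 1: Calculate predicted value
ŷ = 42.7845 + 4.2227 × 6.42
ŷ = 69.8942

Step 2: Calculate residual
Residual = 63.71 - 69.8942
Residual = -6.1842

Sign check: y < ŷ, so the point is below the line and the fit overestimates here.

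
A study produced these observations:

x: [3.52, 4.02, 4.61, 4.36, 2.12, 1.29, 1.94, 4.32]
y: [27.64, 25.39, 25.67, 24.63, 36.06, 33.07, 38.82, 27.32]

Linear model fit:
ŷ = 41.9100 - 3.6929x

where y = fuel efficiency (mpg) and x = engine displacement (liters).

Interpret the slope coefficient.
An increase of one liter in engine displacement is associated with a 3.6929 mpg decrease in predicted fuel efficiency.

The slope β₁ = -3.6929 gives the rate at which the fitted fuel efficiency changes with engine displacement.

Interpretation:
- Engine displacement up by 1 liter → predicted fuel efficiency decreases by 3.6929 mpg
- The effect is assumed constant over the observed range of x (linearity)
- The slope describes association in these data, not necessarily a causal effect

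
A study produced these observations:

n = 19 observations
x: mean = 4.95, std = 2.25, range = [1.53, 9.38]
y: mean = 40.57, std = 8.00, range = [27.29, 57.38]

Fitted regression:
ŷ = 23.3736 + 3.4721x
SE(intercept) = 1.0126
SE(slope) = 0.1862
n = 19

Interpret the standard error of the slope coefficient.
SE(β̂₁) = 0.1862 is the estimated standard deviation of the slope estimate across repeated samples; relative to β̂₁ = 3.4721 that is 5.4%, a precise estimate.

What SE measures:
- The standard error quantifies the sampling variability of the coefficient estimate
- It is the estimated standard deviation of β̂₁ across hypothetical repeated samples of the same size
- Smaller SE → more precise estimate

Relative precision:
- SE / |β̂₁| = 0.1862 / 3.4721 = 5.4%
- Rule of thumb (under 20%: precise; 20% to under 50%: moderately precise; 50% or more: imprecise) → precise

Link to the t-test: t = β̂₁ / SE(β̂₁) = 3.4721 / 0.1862 = 18.6472, the statistic for H₀: β₁ = 0.

What drives SE(β̂₁): larger n (here n = 19) → smaller SE; more residual scatter → larger SE.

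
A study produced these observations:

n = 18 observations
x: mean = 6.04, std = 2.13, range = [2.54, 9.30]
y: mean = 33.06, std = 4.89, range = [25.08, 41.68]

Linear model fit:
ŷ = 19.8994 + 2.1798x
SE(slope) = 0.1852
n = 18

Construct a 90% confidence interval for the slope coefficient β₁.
The 90% CI for β₁ is (1.8565, 2.5031)

Confidence interval for the slope:

The 90% CI for β₁ is: β̂₁ ± t*(α/2, n-2) × SE(β̂₁)

Step 1: Find critical t-value
- Confidence level = 0.9
- Degrees of freedom = n - 2 = 18 - 2 = 16
- t*(α/2, 16) = 1.7459

Step 2: Calculate margin of error
Margin = 1.7459 × 0.1852 = 0.3233

Step 3: Construct interval
CI = 2.1798 ± 0.3233
CI = (1.8565, 2.5031)

Interpretation: intervals built this way capture the true β₁ in 90% of repeated samples; here the plausible range for the per-unit effect of x on y is 1.8565 to 2.5031.
Both endpoints are positive, so the data support a genuinely positive slope at this confidence level.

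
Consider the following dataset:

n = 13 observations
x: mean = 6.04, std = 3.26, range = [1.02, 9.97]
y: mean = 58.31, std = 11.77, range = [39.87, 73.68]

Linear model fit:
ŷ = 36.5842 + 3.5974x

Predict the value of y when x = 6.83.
ŷ = 61.1544

x = 6.83 lies inside the observed range [1.02, 9.97], so the fitted equation applies directly:

ŷ = 36.5842 + 3.5974 × 6.83
ŷ = 36.5842 + 24.5702
ŷ = 61.1544

This is a point prediction; actual observations scatter around it by roughly the residual standard deviation.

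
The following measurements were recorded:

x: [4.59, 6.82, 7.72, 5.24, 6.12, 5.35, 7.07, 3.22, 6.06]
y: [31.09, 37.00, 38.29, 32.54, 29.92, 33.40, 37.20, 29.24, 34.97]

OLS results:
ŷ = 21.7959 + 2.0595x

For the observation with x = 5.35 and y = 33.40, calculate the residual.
Residual = 0.5858

The residual is the difference between the actual value and the predicted value:

Residual = y - ŷ

Step 1: Calculate predicted value
ŷ = 21.7959 + 2.0595 × 5.35
ŷ = 32.8142

Step 2: Calculate residual
Residual = 33.40 - 32.8142
Residual = 0.5858

The residual is positive, so the observed y = 33.40 sits above the regression line (the line underestimates it by 0.5858).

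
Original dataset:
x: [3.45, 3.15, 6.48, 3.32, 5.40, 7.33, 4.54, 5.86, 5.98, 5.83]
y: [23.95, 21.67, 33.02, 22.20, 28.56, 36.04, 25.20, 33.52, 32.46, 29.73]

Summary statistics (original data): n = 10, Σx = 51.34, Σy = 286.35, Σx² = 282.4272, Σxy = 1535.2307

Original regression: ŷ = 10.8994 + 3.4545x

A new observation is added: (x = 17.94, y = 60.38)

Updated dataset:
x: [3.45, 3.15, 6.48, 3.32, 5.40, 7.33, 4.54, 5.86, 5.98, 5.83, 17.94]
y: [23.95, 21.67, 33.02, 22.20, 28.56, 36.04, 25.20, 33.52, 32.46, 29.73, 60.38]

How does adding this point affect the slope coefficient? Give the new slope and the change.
The slope changes from 3.4545 to 2.5884 (change of -0.8661, or -25.1%).

x = 17.94 lies well outside the original x-range [3.15, 7.33] (x̄ ≈ 5.13), so this observation has high leverage and can move the slope substantially.

Step 1: Update the sums with the new point (n goes from 10 to 11)
Σx  = 51.34 + 17.94 = 69.28
Σy  = 286.35 + 60.38 = 346.73
Σx² = 282.4272 + 17.94² = 282.4272 + 321.8436 = 604.2708
Σxy = 1535.2307 + 17.94×60.38 = 1535.2307 + 1083.2172 = 2618.4479

Step 2: Recompute the slope with b₁ = (nΣxy − ΣxΣy) / (nΣx² − (Σx)²)
Numerator   = 11×2618.4479 − 69.28×346.73 = 28802.9269 − 24021.4544 = 4781.4725
Denominator = 11×604.2708 − 69.28² = 6646.9788 − 4799.7184 = 1847.2604
b₁(new) = 4781.4725 / 1847.2604 = 2.5884

(Same formula on the original sums: (10×1535.2307 − 51.34×286.35) / (10×282.4272 − 51.34²) = 651.0980 / 188.4764 = 3.4545, matching the given fit.)

Step 3: Change in slope
Δβ₁ = 2.5884 − 3.4545 = -0.8661
Relative change = -0.8661 / 3.4545 × 100% = -25.1%
→ the slope decreases when the point is added.

Because the point sits below the extension of the original line at a high-leverage x, it tilts the fit down.
In practice: examine leverage (hᵢ) and Cook's distance rather than deleting it automatically.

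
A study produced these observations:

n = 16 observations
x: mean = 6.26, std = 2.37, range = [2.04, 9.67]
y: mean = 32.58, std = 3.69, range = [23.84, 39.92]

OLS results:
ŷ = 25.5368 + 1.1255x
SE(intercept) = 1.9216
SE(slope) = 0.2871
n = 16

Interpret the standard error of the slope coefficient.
The slope 1.1255 is pinned down to within about ±0.2871 (one SE) by these data — relative uncertainty 25.5%, i.e. moderately precise.

SE(β̂₁) = 0.2871 says: if we drew many samples of n = 16 from the same population and refit each time, the fitted slopes would scatter with a standard deviation of roughly 0.2871 around the true β₁.

Relative precision:
- SE / |β̂₁| = 0.2871 / 1.1255 = 25.5%
- Rule of thumb (under 20%: precise; 20% to under 50%: moderately precise; 50% or more: imprecise) → moderately precise

Link to interval estimation: a confidence interval for β₁ is β̂₁ ± t* × 0.2871, so SE sets the half-width per unit of t*.

What drives SE(β̂₁): more residual scatter → larger SE; larger n (here n = 16) → smaller SE; wider spread of x values → smaller SE.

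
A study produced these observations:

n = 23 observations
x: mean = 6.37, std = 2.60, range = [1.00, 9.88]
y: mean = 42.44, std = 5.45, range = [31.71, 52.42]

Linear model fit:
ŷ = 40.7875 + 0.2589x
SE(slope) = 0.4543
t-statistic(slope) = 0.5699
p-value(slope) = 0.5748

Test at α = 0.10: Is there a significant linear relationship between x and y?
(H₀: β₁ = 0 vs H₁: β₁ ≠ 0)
Fail to reject H₀: p-value = 0.5748 ≥ α = 0.10. The linear relationship is not significant at the 10% level.

Hypothesis test for the slope coefficient:

H₀: β₁ = 0 (no linear relationship)
H₁: β₁ ≠ 0 (linear relationship exists)

Test statistic: t = β̂₁ / SE(β̂₁) = 0.2589 / 0.4543 = 0.5699

p = 0.5748: how often a slope estimate this far from 0 (in SE units) would arise by chance if β₁ were truly 0.

Decision rule: reject H₀ if p-value < α.
p-value = 0.5748 ≥ α = 0.10 → fail to reject H₀.

At α = 0.10 the data do not provide convincing evidence of a nonzero slope.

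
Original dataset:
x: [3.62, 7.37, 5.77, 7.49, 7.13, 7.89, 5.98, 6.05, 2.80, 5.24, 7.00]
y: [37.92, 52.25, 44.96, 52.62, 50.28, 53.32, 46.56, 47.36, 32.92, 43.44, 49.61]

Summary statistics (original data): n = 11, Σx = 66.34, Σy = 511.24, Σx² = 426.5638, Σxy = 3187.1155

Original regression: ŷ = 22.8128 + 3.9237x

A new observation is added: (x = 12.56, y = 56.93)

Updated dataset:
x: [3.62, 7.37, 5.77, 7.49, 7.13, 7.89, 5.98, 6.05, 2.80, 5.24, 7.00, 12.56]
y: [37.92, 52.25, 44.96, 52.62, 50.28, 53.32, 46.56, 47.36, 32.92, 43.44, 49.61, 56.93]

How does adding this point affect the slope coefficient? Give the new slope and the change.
New slope β₁ = 2.5391 versus 3.9237 before: a change of -1.3846 (-35.3%).

The new point has HIGH LEVERAGE: x = 12.56 is far from the original mean x̄ = 66.34/11 ≈ 6.03 (original range [2.80, 7.89]).

Step 1: Update the sums with the new point (n goes from 11 to 12)
Σx  = 66.34 + 12.56 = 78.90
Σy  = 511.24 + 56.93 = 568.17
Σx² = 426.5638 + 12.56² = 426.5638 + 157.7536 = 584.3174
Σxy = 3187.1155 + 12.56×56.93 = 3187.1155 + 715.0408 = 3902.1563

Step 2: Recompute the slope with b₁ = (nΣxy − ΣxΣy) / (nΣx² − (Σx)²)
Numerator   = 12×3902.1563 − 78.90×568.17 = 46825.8756 − 44828.6130 = 1997.2626
Denominator = 12×584.3174 − 78.90² = 7011.8088 − 6225.2100 = 786.5988
b₁(new) = 1997.2626 / 786.5988 = 2.5391

(Same formula on the original sums: (11×3187.1155 − 66.34×511.24) / (11×426.5638 − 66.34²) = 1142.6089 / 291.2062 = 3.9237, matching the given fit.)

Step 3: Change in slope
Δβ₁ = 2.5391 − 3.9237 = -1.3846
Relative change = -1.3846 / 3.9237 × 100% = -35.3%
→ the slope decreases when the point is added.

Because the point sits below the extension of the original line at a high-leverage x, it tilts the fit down.
In practice: examine leverage (hᵢ) and Cook's distance rather than deleting it automatically; investigate whether it comes from the same population as the rest of the sample.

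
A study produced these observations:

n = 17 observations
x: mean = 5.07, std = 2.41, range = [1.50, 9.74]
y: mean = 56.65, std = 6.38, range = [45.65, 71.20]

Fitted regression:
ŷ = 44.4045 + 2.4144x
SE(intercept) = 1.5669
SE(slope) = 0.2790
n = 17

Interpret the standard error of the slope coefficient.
SE(slope) = 0.2790 measures the uncertainty in the estimated slope. The coefficient is estimated precisely (SE/|β̂₁| = 11.6%).

SE(β̂₁) = 0.2790 says: if we drew many samples of n = 17 from the same population and refit each time, the fitted slopes would scatter with a standard deviation of roughly 0.2790 around the true β₁.

Relative precision:
- SE / |β̂₁| = 0.2790 / 2.4144 = 11.6%
- Rule of thumb (under 20%: precise; 20% to under 50%: moderately precise; 50% or more: imprecise) → precise

Link to interval estimation: a confidence interval for β₁ is β̂₁ ± t* × 0.2790, so SE sets the half-width per unit of t*.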